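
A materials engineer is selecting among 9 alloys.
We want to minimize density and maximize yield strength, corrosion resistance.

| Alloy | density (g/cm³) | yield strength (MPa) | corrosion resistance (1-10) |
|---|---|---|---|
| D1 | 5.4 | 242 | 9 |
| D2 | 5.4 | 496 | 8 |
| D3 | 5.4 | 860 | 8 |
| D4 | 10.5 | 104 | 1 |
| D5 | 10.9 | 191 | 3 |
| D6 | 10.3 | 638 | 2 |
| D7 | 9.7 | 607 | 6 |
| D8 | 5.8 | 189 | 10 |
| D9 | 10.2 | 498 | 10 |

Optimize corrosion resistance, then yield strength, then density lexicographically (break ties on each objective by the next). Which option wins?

D9

First maximize corrosion resistance: best is 10, kept {D8, D9}.
Then maximize yield strength: best is 498, kept {D9}.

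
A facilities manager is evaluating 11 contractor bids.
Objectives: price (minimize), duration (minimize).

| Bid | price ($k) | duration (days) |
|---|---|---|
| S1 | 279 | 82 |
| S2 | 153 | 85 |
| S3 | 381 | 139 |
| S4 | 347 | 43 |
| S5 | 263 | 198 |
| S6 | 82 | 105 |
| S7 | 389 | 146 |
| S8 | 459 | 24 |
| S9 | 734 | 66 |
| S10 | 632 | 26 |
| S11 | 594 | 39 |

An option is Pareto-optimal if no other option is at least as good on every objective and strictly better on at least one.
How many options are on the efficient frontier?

5

S1: not dominated.
S2: not dominated.
S3: dominated by S1 (price 279≤381, duration 82≤139).
S4: not dominated.
S5: dominated by S2 (price 153≤263, duration 85≤198).
S6: not dominated (best price).
S7: dominated by S1 (price 279≤389, duration 82≤146).
S8: not dominated (best duration).
S9: dominated by S4 (price 347≤734, duration 43≤66).
S10: dominated by S8 (price 459≤632, duration 24≤26).
S11: dominated by S8 (price 459≤594, duration 24≤39).
Pareto-optimal: S1, S2, S4, S6, S8 → 5.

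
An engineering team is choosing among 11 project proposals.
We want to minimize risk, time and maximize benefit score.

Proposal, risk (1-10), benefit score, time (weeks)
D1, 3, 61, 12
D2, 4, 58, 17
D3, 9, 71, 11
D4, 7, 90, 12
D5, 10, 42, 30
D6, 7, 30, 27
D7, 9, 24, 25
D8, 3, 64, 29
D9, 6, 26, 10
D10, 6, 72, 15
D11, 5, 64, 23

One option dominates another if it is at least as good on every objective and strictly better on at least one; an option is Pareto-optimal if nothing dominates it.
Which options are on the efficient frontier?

D1: not dominated.
D2: dominated by D1 (risk 3≤4, benefit score 61≥58, time 12≤17).
D3: not dominated.
D4: not dominated (best benefit score).
D5: dominated by D1 (risk 3≤10, benefit score 61≥42, time 12≤30).
D6: dominated by D1 (risk 3≤7, benefit score 61≥30, time 12≤27).
D7: dominated by D1 (risk 3≤9, benefit score 61≥24, time 12≤25).
D8: not dominated.
D9: not dominated (best time).
D10: not dominated.
D11: not dominated.

D1, D3, D4, D8, D9, D10, D11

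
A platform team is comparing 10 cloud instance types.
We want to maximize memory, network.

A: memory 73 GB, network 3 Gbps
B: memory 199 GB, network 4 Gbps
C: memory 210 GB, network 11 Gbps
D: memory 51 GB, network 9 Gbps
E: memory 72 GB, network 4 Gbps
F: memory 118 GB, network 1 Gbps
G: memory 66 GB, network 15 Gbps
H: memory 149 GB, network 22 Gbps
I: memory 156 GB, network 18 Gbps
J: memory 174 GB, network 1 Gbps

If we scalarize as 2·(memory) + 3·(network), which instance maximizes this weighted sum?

A: 2·73 + 3·3 = 155
B: 2·199 + 3·4 = 410
C: 2·210 + 3·11 = 453
D: 2·51 + 3·9 = 129
E: 2·72 + 3·4 = 156
F: 2·118 + 3·1 = 239
G: 2·66 + 3·15 = 177
H: 2·149 + 3·22 = 364
I: 2·156 + 3·18 = 366
J: 2·174 + 3·1 = 351
Highest: C at 453.

C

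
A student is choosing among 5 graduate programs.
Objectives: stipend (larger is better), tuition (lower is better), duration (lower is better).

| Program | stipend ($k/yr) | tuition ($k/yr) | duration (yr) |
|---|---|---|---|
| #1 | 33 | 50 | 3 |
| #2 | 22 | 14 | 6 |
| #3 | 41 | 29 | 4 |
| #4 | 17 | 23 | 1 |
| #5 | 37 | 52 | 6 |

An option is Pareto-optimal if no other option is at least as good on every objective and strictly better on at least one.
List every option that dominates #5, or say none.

#3

#3: stipend 41≥37, tuition 29≤52, duration 4≤6 — dominates #5.
Others (#1, #2, #4) are each worse than #5 on at least one objective.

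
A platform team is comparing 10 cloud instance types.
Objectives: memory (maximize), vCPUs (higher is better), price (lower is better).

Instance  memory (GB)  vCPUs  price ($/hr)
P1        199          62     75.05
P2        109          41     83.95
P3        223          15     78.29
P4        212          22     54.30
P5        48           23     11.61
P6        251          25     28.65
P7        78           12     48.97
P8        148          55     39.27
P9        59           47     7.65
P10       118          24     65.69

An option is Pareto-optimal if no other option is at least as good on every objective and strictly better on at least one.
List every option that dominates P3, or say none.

P6: memory 251≥223, vCPUs 25≥15, price 28.65≤78.29 — dominates P3.
Others (P1, P2, P4, P5, P7, P8, P9, P10) are each worse than P3 on at least one objective.

P6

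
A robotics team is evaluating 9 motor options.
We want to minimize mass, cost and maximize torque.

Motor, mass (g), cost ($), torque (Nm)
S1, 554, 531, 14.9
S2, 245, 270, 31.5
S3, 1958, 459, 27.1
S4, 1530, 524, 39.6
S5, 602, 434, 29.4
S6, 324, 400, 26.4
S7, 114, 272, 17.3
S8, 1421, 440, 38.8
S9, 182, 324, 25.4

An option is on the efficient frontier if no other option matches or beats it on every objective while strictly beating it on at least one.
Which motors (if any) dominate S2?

S1: worse on mass (554 vs 245).
S3: worse on mass (1958 vs 245).
S4: worse on mass (1530 vs 245).
S5: worse on mass (602 vs 245).
S6: worse on mass (324 vs 245).
S7: worse on cost (272 vs 270).
S8: worse on mass (1421 vs 245).
S9: worse on cost (324 vs 270).
No option dominates S2.

none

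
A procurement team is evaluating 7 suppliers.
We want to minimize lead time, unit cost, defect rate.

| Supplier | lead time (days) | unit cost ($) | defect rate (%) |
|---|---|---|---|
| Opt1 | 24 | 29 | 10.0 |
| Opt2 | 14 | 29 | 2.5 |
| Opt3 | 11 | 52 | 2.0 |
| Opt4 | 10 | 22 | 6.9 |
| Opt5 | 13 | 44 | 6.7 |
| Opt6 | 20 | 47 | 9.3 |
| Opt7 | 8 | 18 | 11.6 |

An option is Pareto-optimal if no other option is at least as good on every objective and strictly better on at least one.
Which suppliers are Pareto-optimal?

Opt2, Opt3, Opt4, Opt5, Opt7

Opt1: dominated by Opt2 (lead time 14≤24, unit cost 29≤29, defect rate 2.5≤10.0).
Opt2: not dominated.
Opt3: not dominated (best defect rate).
Opt4: not dominated.
Opt5: not dominated.
Opt6: dominated by Opt2 (lead time 14≤20, unit cost 29≤47, defect rate 2.5≤9.3).
Opt7: not dominated (best lead time).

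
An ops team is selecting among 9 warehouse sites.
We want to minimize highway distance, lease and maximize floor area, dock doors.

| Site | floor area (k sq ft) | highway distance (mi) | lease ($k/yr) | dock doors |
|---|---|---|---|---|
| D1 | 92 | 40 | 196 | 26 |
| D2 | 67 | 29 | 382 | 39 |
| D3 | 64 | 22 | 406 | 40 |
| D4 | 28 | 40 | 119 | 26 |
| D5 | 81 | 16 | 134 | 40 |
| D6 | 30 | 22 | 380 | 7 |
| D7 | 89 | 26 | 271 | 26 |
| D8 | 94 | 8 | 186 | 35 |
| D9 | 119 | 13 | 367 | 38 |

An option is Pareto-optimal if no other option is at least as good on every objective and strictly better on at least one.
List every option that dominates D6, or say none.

D5, D8, D9

D5: floor area 81≥30, highway distance 16≤22, lease 134≤380, dock doors 40≥7 — dominates D6.
D8: floor area 94≥30, highway distance 8≤22, lease 186≤380, dock doors 35≥7 — dominates D6.
D9: floor area 119≥30, highway distance 13≤22, lease 367≤380, dock doors 38≥7 — dominates D6.
Others (D1, D2, D3, D4, D7) are each worse than D6 on at least one objective.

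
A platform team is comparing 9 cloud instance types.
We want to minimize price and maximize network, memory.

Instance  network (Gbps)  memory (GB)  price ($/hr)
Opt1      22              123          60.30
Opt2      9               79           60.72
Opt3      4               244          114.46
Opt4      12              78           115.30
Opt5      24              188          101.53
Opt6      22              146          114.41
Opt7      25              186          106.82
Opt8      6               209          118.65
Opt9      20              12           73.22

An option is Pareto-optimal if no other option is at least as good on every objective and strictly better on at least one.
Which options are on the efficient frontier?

Opt1, Opt3, Opt5, Opt7, Opt8

Opt1: not dominated (best price).
Opt2: dominated by Opt1 (network 22≥9, memory 123≥79, price 60.30≤60.72).
Opt3: not dominated (best memory).
Opt4: dominated by Opt1 (network 22≥12, memory 123≥78, price 60.30≤115.30).
Opt5: not dominated.
Opt6: dominated by Opt5 (network 24≥22, memory 188≥146, price 101.53≤114.41).
Opt7: not dominated (best network).
Opt8: not dominated.
Opt9: dominated by Opt1 (network 22≥20, memory 123≥12, price 60.30≤73.22).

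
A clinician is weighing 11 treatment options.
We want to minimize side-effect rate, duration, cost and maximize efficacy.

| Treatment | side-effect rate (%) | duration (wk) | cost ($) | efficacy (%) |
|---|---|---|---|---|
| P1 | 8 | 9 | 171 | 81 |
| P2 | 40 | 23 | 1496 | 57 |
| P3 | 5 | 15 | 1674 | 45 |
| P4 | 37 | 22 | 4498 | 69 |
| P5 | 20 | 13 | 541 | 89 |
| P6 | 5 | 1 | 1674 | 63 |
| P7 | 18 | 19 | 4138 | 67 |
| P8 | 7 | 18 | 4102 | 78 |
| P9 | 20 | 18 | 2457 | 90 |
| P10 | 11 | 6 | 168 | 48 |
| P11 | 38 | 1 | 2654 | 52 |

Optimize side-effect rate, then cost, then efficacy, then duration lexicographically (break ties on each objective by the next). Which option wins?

First minimize side-effect rate: best is 5, kept {P3, P6}.
Then minimize cost: best is 1674, kept {P3, P6}.
Then maximize efficacy: best is 63, kept {P6}.

P6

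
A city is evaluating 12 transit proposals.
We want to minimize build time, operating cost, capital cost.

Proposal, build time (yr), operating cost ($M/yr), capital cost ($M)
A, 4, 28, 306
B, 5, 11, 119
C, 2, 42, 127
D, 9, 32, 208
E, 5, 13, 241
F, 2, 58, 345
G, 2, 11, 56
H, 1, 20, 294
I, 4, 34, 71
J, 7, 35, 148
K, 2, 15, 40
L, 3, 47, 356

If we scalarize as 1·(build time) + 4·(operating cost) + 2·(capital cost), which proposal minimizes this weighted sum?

A: 1·4 + 4·28 + 2·306 = 728
B: 1·5 + 4·11 + 2·119 = 287
C: 1·2 + 4·42 + 2·127 = 424
D: 1·9 + 4·32 + 2·208 = 553
E: 1·5 + 4·13 + 2·241 = 539
F: 1·2 + 4·58 + 2·345 = 924
G: 1·2 + 4·11 + 2·56 = 158
H: 1·1 + 4·20 + 2·294 = 669
I: 1·4 + 4·34 + 2·71 = 282
J: 1·7 + 4·35 + 2·148 = 443
K: 1·2 + 4·15 + 2·40 = 142
L: 1·3 + 4·47 + 2·356 = 903
Lowest: K at 142.

K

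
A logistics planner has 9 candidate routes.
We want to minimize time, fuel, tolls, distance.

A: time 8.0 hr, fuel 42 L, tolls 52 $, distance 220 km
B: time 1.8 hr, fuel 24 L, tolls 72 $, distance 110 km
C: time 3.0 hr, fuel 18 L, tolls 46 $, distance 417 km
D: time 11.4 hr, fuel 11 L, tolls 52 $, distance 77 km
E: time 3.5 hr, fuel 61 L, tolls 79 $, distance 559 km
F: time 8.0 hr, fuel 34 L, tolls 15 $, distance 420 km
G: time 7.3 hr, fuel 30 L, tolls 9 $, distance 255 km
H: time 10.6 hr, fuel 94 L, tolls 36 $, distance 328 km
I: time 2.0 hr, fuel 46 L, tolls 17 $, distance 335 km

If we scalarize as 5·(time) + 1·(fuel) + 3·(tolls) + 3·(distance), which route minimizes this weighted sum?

A: 5·8.0 + 1·42 + 3·52 + 3·220 = 898.0
B: 5·1.8 + 1·24 + 3·72 + 3·110 = 579.0
C: 5·3.0 + 1·18 + 3·46 + 3·417 = 1422.0
D: 5·11.4 + 1·11 + 3·52 + 3·77 = 455.0
E: 5·3.5 + 1·61 + 3·79 + 3·559 = 1992.5
F: 5·8.0 + 1·34 + 3·15 + 3·420 = 1379.0
G: 5·7.3 + 1·30 + 3·9 + 3·255 = 858.5
H: 5·10.6 + 1·94 + 3·36 + 3·328 = 1239.0
I: 5·2.0 + 1·46 + 3·17 + 3·335 = 1112.0
Lowest: D at 455.0.

D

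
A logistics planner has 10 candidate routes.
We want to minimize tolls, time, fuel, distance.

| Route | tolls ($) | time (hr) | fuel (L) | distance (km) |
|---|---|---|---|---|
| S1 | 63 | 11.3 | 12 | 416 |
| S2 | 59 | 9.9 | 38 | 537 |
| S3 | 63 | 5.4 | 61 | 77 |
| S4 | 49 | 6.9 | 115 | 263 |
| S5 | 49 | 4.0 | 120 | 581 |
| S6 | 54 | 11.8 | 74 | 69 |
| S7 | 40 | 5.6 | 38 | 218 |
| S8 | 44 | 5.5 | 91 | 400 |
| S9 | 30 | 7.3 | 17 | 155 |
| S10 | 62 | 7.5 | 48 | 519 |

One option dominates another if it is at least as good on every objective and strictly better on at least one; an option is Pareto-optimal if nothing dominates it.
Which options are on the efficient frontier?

S1: not dominated (best fuel).
S2: dominated by S7 (tolls 40≤59, time 5.6≤9.9, fuel 38≤38, distance 218≤537).
S3: not dominated.
S4: dominated by S7 (tolls 40≤49, time 5.6≤6.9, fuel 38≤115, distance 218≤263).
S5: not dominated (best time).
S6: not dominated (best distance).
S7: not dominated.
S8: not dominated.
S9: not dominated (best tolls).
S10: dominated by S7 (tolls 40≤62, time 5.6≤7.5, fuel 38≤48, distance 218≤519).

S1, S3, S5, S6, S7, S8, S9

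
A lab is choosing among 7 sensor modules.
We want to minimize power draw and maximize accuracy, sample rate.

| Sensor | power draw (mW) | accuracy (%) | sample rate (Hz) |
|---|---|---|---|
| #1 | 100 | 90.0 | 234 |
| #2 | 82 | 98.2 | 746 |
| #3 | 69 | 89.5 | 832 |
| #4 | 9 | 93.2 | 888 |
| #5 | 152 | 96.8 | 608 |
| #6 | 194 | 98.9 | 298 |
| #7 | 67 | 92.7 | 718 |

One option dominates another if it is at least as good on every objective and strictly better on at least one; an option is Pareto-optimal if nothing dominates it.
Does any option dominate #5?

Yes

#2 vs #5: power draw 82≤152, accuracy 98.2≥96.8, sample rate 746≥608 — #2 is at least as good on every objective and strictly better on at least one, so #2 dominates #5.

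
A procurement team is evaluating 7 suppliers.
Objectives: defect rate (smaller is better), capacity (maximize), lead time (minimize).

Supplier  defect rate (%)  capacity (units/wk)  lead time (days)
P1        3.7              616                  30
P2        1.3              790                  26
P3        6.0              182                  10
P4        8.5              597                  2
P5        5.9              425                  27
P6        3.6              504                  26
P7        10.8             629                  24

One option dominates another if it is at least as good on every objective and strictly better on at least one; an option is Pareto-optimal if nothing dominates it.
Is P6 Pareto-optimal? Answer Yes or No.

No

P2 vs P6: defect rate 1.3≤3.6, capacity 790≥504, lead time 26≤26 — P2 is at least as good on every objective and strictly better on at least one, so P2 dominates P6.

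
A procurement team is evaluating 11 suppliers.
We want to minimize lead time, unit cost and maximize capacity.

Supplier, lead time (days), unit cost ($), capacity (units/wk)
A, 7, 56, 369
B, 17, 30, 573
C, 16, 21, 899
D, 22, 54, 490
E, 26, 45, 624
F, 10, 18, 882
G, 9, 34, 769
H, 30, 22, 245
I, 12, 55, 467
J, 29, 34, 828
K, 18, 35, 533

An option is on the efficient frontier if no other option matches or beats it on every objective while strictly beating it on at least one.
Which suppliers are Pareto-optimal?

A: not dominated (best lead time).
B: dominated by C (lead time 16≤17, unit cost 21≤30, capacity 899≥573).
C: not dominated (best capacity).
D: dominated by B (lead time 17≤22, unit cost 30≤54, capacity 573≥490).
E: dominated by C (lead time 16≤26, unit cost 21≤45, capacity 899≥624).
F: not dominated (best unit cost).
G: not dominated.
H: dominated by C (lead time 16≤30, unit cost 21≤22, capacity 899≥245).
I: dominated by F (lead time 10≤12, unit cost 18≤55, capacity 882≥467).
J: dominated by C (lead time 16≤29, unit cost 21≤34, capacity 899≥828).
K: dominated by B (lead time 17≤18, unit cost 30≤35, capacity 573≥533).

A, C, F, G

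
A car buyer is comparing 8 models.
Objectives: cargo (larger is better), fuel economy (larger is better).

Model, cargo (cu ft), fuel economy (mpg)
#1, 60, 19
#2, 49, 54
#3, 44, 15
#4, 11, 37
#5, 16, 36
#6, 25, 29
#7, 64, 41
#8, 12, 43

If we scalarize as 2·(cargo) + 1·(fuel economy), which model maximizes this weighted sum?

#7

#1: 2·60 + 1·19 = 139
#2: 2·49 + 1·54 = 152
#3: 2·44 + 1·15 = 103
#4: 2·11 + 1·37 = 59
#5: 2·16 + 1·36 = 68
#6: 2·25 + 1·29 = 79
#7: 2·64 + 1·41 = 169
#8: 2·12 + 1·43 = 67
Highest: #7 at 169.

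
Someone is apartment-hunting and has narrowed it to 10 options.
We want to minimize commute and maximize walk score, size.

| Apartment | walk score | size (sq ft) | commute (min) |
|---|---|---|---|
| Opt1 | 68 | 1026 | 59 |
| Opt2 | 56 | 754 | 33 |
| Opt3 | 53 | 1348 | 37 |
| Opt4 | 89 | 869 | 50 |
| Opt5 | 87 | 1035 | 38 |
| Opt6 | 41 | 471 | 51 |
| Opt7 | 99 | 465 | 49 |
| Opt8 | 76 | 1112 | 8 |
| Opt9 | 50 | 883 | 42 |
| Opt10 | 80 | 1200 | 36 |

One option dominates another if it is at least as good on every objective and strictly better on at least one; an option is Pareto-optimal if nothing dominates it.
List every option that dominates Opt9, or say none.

Opt3, Opt5, Opt8, Opt10

Opt3: walk score 53≥50, size 1348≥883, commute 37≤42 — dominates Opt9.
Opt5: walk score 87≥50, size 1035≥883, commute 38≤42 — dominates Opt9.
Opt8: walk score 76≥50, size 1112≥883, commute 8≤42 — dominates Opt9.
Opt10: walk score 80≥50, size 1200≥883, commute 36≤42 — dominates Opt9.
Others (Opt1, Opt2, Opt4, Opt6, Opt7) are each worse than Opt9 on at least one objective.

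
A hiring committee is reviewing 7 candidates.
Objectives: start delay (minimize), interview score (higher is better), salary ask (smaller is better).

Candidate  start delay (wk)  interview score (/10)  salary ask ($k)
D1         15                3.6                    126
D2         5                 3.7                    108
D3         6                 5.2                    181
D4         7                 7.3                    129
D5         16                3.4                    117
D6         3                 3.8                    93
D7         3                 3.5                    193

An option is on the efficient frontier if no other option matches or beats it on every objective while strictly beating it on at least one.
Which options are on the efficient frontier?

D3, D4, D6

D1: dominated by D2 (start delay 5≤15, interview score 3.7≥3.6, salary ask 108≤126).
D2: dominated by D6 (start delay 3≤5, interview score 3.8≥3.7, salary ask 93≤108).
D3: not dominated.
D4: not dominated (best interview score).
D5: dominated by D2 (start delay 5≤16, interview score 3.7≥3.4, salary ask 108≤117).
D6: not dominated (best salary ask).
D7: dominated by D6 (start delay 3≤3, interview score 3.8≥3.5, salary ask 93≤193).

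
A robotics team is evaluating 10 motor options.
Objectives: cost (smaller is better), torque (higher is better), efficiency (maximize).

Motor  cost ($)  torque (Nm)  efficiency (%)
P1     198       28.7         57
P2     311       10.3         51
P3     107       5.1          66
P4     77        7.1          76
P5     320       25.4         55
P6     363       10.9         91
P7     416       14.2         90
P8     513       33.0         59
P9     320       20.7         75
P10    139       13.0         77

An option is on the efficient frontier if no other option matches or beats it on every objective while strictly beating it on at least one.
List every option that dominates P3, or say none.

P4

P4: cost 77≤107, torque 7.1≥5.1, efficiency 76≥66 — dominates P3.
Others (P1, P2, P5, P6, P7, P8, P9, P10) are each worse than P3 on at least one objective.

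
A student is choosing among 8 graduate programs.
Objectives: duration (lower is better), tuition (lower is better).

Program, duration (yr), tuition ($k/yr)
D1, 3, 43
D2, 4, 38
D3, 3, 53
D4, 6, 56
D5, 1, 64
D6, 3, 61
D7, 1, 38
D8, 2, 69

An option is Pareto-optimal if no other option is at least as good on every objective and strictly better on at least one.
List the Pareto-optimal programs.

D7

D1: dominated by D7 (duration 1≤3, tuition 38≤43).
D2: dominated by D7 (duration 1≤4, tuition 38≤38).
D3: dominated by D1 (duration 3≤3, tuition 43≤53).
D4: dominated by D1 (duration 3≤6, tuition 43≤56).
D5: dominated by D7 (duration 1≤1, tuition 38≤64).
D6: dominated by D1 (duration 3≤3, tuition 43≤61).
D7: not dominated.
D8: dominated by D5 (duration 1≤2, tuition 64≤69).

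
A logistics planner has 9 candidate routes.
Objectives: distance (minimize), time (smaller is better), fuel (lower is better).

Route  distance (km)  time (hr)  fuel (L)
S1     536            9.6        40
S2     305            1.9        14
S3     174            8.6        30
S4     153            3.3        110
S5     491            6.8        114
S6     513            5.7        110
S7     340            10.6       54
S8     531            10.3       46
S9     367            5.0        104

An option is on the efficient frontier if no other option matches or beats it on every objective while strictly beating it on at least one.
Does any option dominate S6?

Yes

S2 vs S6: distance 305≤513, time 1.9≤5.7, fuel 14≤110 — S2 is at least as good on every objective and strictly better on at least one, so S2 dominates S6.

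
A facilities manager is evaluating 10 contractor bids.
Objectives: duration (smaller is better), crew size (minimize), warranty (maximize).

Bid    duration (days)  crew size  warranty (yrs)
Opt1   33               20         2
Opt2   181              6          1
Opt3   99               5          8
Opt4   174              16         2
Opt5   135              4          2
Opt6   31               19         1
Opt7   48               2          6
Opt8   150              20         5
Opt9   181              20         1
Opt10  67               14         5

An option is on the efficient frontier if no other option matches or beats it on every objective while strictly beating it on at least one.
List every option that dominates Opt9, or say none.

Opt1, Opt2, Opt3, Opt4, Opt5, Opt6, Opt7, Opt8, Opt10

Opt1: duration 33≤181, crew size 20≤20, warranty 2≥1 — dominates Opt9.
Opt2: duration 181≤181, crew size 6≤20, warranty 1≥1 — dominates Opt9.
Opt3: duration 99≤181, crew size 5≤20, warranty 8≥1 — dominates Opt9.
Opt4: duration 174≤181, crew size 16≤20, warranty 2≥1 — dominates Opt9.
Opt5: duration 135≤181, crew size 4≤20, warranty 2≥1 — dominates Opt9.
Opt6: duration 31≤181, crew size 19≤20, warranty 1≥1 — dominates Opt9.
Opt7: duration 48≤181, crew size 2≤20, warranty 6≥1 — dominates Opt9.
Opt8: duration 150≤181, crew size 20≤20, warranty 5≥1 — dominates Opt9.
Opt10: duration 67≤181, crew size 14≤20, warranty 5≥1 — dominates Opt9.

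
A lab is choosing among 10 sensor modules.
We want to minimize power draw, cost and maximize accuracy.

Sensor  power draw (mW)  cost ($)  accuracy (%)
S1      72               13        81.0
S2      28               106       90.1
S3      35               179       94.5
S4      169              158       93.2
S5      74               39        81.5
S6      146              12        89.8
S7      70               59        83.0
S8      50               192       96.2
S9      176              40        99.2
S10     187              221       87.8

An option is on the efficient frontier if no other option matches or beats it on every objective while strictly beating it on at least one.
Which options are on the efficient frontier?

S1: not dominated.
S2: not dominated (best power draw).
S3: not dominated.
S4: not dominated.
S5: not dominated.
S6: not dominated (best cost).
S7: not dominated.
S8: not dominated.
S9: not dominated (best accuracy).
S10: dominated by S2 (power draw 28≤187, cost 106≤221, accuracy 90.1≥87.8).

S1, S2, S3, S4, S5, S6, S7, S8, S9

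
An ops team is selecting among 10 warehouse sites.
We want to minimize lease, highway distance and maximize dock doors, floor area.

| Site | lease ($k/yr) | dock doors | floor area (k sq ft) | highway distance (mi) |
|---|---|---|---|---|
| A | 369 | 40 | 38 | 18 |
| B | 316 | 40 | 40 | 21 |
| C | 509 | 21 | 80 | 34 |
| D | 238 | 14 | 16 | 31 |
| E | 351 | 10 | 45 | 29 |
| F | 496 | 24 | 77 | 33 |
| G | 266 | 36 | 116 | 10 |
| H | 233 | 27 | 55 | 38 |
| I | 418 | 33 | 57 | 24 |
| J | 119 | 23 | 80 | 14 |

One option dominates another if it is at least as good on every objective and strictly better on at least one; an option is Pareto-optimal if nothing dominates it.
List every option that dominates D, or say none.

J

J: lease 119≤238, dock doors 23≥14, floor area 80≥16, highway distance 14≤31 — dominates D.
Others (A, B, C, E, F, G, H, I) are each worse than D on at least one objective.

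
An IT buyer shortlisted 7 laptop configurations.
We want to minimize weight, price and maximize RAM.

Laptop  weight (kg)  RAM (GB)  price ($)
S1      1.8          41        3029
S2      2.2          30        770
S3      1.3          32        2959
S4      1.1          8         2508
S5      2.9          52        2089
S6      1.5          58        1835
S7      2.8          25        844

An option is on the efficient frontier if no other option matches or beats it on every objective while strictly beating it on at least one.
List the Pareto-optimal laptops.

S2, S3, S4, S6

S1: dominated by S6 (weight 1.5≤1.8, RAM 58≥41, price 1835≤3029).
S2: not dominated (best price).
S3: not dominated.
S4: not dominated (best weight).
S5: dominated by S6 (weight 1.5≤2.9, RAM 58≥52, price 1835≤2089).
S6: not dominated (best RAM).
S7: dominated by S2 (weight 2.2≤2.8, RAM 30≥25, price 770≤844).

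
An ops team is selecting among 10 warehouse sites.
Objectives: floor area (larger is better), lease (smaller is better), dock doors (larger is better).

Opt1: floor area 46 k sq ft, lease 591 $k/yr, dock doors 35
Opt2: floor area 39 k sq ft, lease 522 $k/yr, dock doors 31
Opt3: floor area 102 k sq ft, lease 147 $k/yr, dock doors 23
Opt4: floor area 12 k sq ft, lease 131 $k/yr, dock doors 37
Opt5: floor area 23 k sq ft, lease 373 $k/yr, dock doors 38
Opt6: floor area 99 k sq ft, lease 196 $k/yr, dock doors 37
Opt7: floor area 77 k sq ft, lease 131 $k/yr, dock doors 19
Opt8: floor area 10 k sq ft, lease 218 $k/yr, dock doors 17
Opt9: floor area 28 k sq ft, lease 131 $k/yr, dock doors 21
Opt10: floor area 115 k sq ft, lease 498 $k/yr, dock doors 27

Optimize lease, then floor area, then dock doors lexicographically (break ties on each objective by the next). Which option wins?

Opt7

First minimize lease: best is 131, kept {Opt4, Opt7, Opt9}.
Then maximize floor area: best is 77, kept {Opt7}.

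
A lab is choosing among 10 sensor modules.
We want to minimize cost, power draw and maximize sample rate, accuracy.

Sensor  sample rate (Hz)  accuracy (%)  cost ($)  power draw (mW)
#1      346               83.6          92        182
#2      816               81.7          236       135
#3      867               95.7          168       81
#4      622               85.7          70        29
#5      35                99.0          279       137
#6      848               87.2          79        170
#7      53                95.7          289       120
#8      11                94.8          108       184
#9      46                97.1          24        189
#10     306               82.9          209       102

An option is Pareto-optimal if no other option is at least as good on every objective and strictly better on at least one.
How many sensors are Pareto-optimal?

6

#1: dominated by #4 (sample rate 622≥346, accuracy 85.7≥83.6, cost 70≤92, power draw 29≤182).
#2: dominated by #3 (sample rate 867≥816, accuracy 95.7≥81.7, cost 168≤236, power draw 81≤135).
#3: not dominated (best sample rate).
#4: not dominated (best power draw).
#5: not dominated (best accuracy).
#6: not dominated.
#7: dominated by #3 (sample rate 867≥53, accuracy 95.7≥95.7, cost 168≤289, power draw 81≤120).
#8: not dominated.
#9: not dominated (best cost).
#10: dominated by #3 (sample rate 867≥306, accuracy 95.7≥82.9, cost 168≤209, power draw 81≤102).
Pareto-optimal: #3, #4, #5, #6, #8, #9 → 6.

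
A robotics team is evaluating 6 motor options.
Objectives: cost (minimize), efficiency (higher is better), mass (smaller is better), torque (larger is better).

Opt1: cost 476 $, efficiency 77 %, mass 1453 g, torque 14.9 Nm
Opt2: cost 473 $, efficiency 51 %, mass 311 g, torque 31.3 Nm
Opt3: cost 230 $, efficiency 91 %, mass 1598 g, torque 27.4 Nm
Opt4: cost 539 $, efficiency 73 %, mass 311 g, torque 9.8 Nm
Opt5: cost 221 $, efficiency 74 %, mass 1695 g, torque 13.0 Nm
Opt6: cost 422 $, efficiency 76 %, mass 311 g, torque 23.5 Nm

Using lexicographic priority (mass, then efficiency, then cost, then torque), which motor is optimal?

First minimize mass: best is 311, kept {Opt2, Opt4, Opt6}.
Then maximize efficiency: best is 76, kept {Opt6}.

Opt6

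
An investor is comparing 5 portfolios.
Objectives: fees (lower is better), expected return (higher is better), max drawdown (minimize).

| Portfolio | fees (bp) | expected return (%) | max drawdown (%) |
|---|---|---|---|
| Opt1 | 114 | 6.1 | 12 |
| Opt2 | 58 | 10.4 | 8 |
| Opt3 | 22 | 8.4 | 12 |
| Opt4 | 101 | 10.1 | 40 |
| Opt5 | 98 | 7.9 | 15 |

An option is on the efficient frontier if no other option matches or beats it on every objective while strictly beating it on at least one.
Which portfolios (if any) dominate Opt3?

none

Opt1: worse on fees (114 vs 22).
Opt2: worse on fees (58 vs 22).
Opt4: worse on fees (101 vs 22).
Opt5: worse on fees (98 vs 22).
No option dominates Opt3.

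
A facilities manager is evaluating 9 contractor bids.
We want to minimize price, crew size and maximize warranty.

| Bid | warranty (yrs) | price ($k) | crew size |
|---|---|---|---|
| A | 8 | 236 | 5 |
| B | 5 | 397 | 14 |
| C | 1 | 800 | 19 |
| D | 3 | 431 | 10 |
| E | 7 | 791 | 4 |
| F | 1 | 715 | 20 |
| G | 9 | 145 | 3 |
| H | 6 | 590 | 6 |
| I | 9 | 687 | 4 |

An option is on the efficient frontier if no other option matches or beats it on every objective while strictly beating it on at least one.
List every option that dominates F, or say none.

A: warranty 8≥1, price 236≤715, crew size 5≤20 — dominates F.
B: warranty 5≥1, price 397≤715, crew size 14≤20 — dominates F.
D: warranty 3≥1, price 431≤715, crew size 10≤20 — dominates F.
G: warranty 9≥1, price 145≤715, crew size 3≤20 — dominates F.
H: warranty 6≥1, price 590≤715, crew size 6≤20 — dominates F.
I: warranty 9≥1, price 687≤715, crew size 4≤20 — dominates F.
Others (C, E) are each worse than F on at least one objective.

A, B, D, G, H, I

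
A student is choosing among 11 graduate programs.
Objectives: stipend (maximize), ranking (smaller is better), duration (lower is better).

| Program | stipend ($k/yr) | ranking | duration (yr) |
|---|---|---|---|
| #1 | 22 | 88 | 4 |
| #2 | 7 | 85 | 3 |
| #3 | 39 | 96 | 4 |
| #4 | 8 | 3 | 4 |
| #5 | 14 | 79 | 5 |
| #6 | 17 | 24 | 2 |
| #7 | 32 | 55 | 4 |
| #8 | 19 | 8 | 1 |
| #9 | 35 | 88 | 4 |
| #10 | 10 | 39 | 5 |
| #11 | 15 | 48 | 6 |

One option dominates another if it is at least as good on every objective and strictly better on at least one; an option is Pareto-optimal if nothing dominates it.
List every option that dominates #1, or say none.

#7: stipend 32≥22, ranking 55≤88, duration 4≤4 — dominates #1.
#9: stipend 35≥22, ranking 88≤88, duration 4≤4 — dominates #1.
Others (#2, #3, #4, #5, #6, #8, #10, #11) are each worse than #1 on at least one objective.

#7, #9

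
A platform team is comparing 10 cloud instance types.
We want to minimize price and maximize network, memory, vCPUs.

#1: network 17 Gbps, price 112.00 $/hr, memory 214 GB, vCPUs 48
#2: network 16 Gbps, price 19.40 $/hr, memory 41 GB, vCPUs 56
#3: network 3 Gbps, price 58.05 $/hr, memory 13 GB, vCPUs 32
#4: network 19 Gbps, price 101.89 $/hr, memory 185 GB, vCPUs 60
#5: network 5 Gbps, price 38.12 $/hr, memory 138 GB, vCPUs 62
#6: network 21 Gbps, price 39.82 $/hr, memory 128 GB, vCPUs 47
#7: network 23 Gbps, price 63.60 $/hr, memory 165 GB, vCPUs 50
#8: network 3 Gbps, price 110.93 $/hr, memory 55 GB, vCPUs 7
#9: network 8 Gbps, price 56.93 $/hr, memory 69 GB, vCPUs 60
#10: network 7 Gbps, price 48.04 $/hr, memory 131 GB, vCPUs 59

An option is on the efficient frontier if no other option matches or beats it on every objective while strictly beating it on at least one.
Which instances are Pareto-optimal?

#1, #2, #4, #5, #6, #7, #9, #10

#1: not dominated (best memory).
#2: not dominated (best price).
#3: dominated by #2 (network 16≥3, price 19.40≤58.05, memory 41≥13, vCPUs 56≥32).
#4: not dominated.
#5: not dominated (best vCPUs).
#6: not dominated.
#7: not dominated (best network).
#8: dominated by #4 (network 19≥3, price 101.89≤110.93, memory 185≥55, vCPUs 60≥7).
#9: not dominated.
#10: not dominated.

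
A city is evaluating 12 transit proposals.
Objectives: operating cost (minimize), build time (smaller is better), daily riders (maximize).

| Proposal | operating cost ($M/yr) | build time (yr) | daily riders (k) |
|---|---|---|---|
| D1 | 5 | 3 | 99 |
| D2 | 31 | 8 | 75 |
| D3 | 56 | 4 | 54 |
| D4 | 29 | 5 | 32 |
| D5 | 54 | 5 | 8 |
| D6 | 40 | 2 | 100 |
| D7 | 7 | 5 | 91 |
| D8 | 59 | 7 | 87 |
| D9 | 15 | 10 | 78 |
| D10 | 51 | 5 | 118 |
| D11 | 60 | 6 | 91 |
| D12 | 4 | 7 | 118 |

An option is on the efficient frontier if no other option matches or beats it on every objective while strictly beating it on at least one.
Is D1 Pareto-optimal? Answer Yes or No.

D2: worse on operating cost (31 vs 5).
D3: worse on operating cost (56 vs 5).
D4: worse on operating cost (29 vs 5).
D5: worse on operating cost (54 vs 5).
D6: worse on operating cost (40 vs 5).
D7: worse on operating cost (7 vs 5).
D8: worse on operating cost (59 vs 5).
D9: worse on operating cost (15 vs 5).
D10: worse on operating cost (51 vs 5).
D11: worse on operating cost (60 vs 5).
D12: worse on build time (7 vs 3).
No option is at least as good as D1 on every objective and strictly better on one.

Yes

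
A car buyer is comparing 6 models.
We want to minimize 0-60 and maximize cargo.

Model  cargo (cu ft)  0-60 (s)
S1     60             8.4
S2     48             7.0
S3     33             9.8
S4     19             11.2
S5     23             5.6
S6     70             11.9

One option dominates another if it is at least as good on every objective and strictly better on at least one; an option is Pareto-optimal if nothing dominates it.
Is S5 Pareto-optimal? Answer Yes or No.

Yes

S1: worse on 0-60 (8.4 vs 5.6).
S2: worse on 0-60 (7.0 vs 5.6).
S3: worse on 0-60 (9.8 vs 5.6).
S4: worse on cargo (19 vs 23).
S6: worse on 0-60 (11.9 vs 5.6).
No option is at least as good as S5 on every objective and strictly better on one.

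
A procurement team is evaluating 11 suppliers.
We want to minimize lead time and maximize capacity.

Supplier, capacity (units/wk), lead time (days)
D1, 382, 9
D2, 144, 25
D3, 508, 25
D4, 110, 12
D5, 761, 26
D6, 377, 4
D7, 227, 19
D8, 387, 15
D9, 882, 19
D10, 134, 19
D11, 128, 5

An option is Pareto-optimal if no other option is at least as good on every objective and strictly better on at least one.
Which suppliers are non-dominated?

D1: not dominated.
D2: dominated by D1 (capacity 382≥144, lead time 9≤25).
D3: dominated by D9 (capacity 882≥508, lead time 19≤25).
D4: dominated by D1 (capacity 382≥110, lead time 9≤12).
D5: dominated by D9 (capacity 882≥761, lead time 19≤26).
D6: not dominated (best lead time).
D7: dominated by D1 (capacity 382≥227, lead time 9≤19).
D8: not dominated.
D9: not dominated (best capacity).
D10: dominated by D1 (capacity 382≥134, lead time 9≤19).
D11: dominated by D6 (capacity 377≥128, lead time 4≤5).

D1, D6, D8, D9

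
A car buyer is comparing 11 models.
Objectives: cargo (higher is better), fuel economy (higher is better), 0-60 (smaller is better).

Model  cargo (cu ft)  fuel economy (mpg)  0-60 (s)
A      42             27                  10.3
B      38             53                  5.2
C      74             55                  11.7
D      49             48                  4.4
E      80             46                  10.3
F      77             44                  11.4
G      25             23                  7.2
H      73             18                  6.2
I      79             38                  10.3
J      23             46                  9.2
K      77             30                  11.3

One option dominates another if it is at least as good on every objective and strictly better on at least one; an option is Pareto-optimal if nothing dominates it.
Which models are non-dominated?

B, C, D, E, H

A: dominated by D (cargo 49≥42, fuel economy 48≥27, 0-60 4.4≤10.3).
B: not dominated.
C: not dominated (best fuel economy).
D: not dominated (best 0-60).
E: not dominated (best cargo).
F: dominated by E (cargo 80≥77, fuel economy 46≥44, 0-60 10.3≤11.4).
G: dominated by B (cargo 38≥25, fuel economy 53≥23, 0-60 5.2≤7.2).
H: not dominated.
I: dominated by E (cargo 80≥79, fuel economy 46≥38, 0-60 10.3≤10.3).
J: dominated by B (cargo 38≥23, fuel economy 53≥46, 0-60 5.2≤9.2).
K: dominated by E (cargo 80≥77, fuel economy 46≥30, 0-60 10.3≤11.3).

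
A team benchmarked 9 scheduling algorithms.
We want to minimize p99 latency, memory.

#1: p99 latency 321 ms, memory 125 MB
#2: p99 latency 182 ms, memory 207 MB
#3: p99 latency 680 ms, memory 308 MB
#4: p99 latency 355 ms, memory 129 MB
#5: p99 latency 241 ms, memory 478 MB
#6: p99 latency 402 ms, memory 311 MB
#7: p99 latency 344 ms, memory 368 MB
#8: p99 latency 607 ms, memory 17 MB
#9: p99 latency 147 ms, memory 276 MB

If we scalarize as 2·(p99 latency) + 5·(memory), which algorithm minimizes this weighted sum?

#1

#1: 2·321 + 5·125 = 1267
#2: 2·182 + 5·207 = 1399
#3: 2·680 + 5·308 = 2900
#4: 2·355 + 5·129 = 1355
#5: 2·241 + 5·478 = 2872
#6: 2·402 + 5·311 = 2359
#7: 2·344 + 5·368 = 2528
#8: 2·607 + 5·17 = 1299
#9: 2·147 + 5·276 = 1674
Lowest: #1 at 1267.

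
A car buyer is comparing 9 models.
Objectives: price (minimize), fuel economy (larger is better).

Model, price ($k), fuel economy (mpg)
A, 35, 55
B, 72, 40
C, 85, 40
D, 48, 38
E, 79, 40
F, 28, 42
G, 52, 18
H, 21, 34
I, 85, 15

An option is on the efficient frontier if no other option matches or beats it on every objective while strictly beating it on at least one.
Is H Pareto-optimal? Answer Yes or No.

A: worse on price (35 vs 21).
B: worse on price (72 vs 21).
C: worse on price (85 vs 21).
D: worse on price (48 vs 21).
E: worse on price (79 vs 21).
F: worse on price (28 vs 21).
G: worse on price (52 vs 21).
I: worse on price (85 vs 21).
No option is at least as good as H on every objective and strictly better on one.

Yes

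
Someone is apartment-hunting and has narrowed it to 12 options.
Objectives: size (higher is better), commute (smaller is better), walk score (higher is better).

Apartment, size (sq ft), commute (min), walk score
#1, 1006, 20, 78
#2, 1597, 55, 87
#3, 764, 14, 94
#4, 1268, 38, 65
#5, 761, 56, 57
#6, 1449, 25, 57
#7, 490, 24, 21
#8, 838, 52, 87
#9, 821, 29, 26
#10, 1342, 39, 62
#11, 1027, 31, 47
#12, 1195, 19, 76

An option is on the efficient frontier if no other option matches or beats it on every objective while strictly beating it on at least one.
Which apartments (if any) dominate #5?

#1: size 1006≥761, commute 20≤56, walk score 78≥57 — dominates #5.
#2: size 1597≥761, commute 55≤56, walk score 87≥57 — dominates #5.
#3: size 764≥761, commute 14≤56, walk score 94≥57 — dominates #5.
#4: size 1268≥761, commute 38≤56, walk score 65≥57 — dominates #5.
#6: size 1449≥761, commute 25≤56, walk score 57≥57 — dominates #5.
#8: size 838≥761, commute 52≤56, walk score 87≥57 — dominates #5.
#10: size 1342≥761, commute 39≤56, walk score 62≥57 — dominates #5.
#12: size 1195≥761, commute 19≤56, walk score 76≥57 — dominates #5.
Others (#7, #9, #11) are each worse than #5 on at least one objective.

#1, #2, #3, #4, #6, #8, #10, #12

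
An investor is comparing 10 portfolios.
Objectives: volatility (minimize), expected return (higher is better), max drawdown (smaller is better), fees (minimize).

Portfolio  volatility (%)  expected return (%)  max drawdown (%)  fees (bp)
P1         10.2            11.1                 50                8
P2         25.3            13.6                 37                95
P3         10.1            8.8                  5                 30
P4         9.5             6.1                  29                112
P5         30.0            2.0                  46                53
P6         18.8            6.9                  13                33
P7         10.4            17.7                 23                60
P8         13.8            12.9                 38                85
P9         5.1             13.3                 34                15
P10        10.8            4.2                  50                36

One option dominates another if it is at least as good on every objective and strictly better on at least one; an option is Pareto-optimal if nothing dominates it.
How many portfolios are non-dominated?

5

P1: not dominated (best fees).
P2: dominated by P7 (volatility 10.4≤25.3, expected return 17.7≥13.6, max drawdown 23≤37, fees 60≤95).
P3: not dominated (best max drawdown).
P4: not dominated.
P5: dominated by P3 (volatility 10.1≤30.0, expected return 8.8≥2.0, max drawdown 5≤46, fees 30≤53).
P6: dominated by P3 (volatility 10.1≤18.8, expected return 8.8≥6.9, max drawdown 5≤13, fees 30≤33).
P7: not dominated (best expected return).
P8: dominated by P7 (volatility 10.4≤13.8, expected return 17.7≥12.9, max drawdown 23≤38, fees 60≤85).
P9: not dominated (best volatility).
P10: dominated by P1 (volatility 10.2≤10.8, expected return 11.1≥4.2, max drawdown 50≤50, fees 8≤36).
Pareto-optimal: P1, P3, P4, P7, P9 → 5.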